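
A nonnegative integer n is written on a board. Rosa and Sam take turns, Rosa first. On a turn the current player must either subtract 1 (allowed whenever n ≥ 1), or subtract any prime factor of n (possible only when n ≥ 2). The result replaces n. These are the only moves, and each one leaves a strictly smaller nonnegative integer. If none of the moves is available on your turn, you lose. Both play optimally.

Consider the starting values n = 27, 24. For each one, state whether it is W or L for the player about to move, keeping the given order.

27: W, 24: L

Classify positions by backward induction: terminal positions (no move available) are L. From any other position, the mover wins iff some move reaches an L.
n=0: no move → L
n=1: reaches L-position 0 → W
n=2: reaches L-position 0 → W
n=3: reaches L-position 0 → W
n=4: only reaches 2(W), 3(W), all W → L
n=5: reaches L-position 0 → W
n=6: reaches L-position 4 → W
n=7: reaches L-position 0 → W
n=8: only reaches 6(W), 7(W), all W → L
n=9: reaches L-position 8 → W
n=10: reaches L-position 8 → W
n=11: reaches L-position 0 → W
n=12: only reaches 9(W), 10(W), 11(W), all W → L
n=13: reaches L-position 0 → W
n=14: reaches L-position 12 → W
n=15: reaches L-position 12 → W
n=16: only reaches 14(W), 15(W), all W → L
n=17: reaches L-position 0 → W
n=18: reaches L-position 16 → W
n=19: reaches L-position 0 → W
n=20: only reaches 15(W), 18(W), 19(W), all W → L
n=21: reaches L-position 20 → W
n=22: reaches L-position 20 → W
n=23: reaches L-position 0 → W
n=24: only reaches 21(W), 22(W), 23(W), all W → L
n=25: reaches L-position 20 → W
n=26: reaches L-position 24 → W
n=27: reaches L-position 24 → W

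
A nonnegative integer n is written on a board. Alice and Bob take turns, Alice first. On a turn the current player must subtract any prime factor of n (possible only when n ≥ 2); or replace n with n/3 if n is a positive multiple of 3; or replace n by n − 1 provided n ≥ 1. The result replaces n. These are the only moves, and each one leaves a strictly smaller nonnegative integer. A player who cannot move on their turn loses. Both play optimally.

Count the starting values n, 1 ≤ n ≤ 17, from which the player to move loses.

Work bottom-up. With no move the player to move loses. Otherwise the position is W if at least one move leads to an L position for the opponent, and L if every move leads to a W.
n=0: no move → L
n=1: →0(L), so W
n=2: →0(L), so W
n=3: →0(L), so W
n=4: →2(W), 3(W) — all W, so L
n=5: →0(L), so W
n=6: →4(L), so W
n=7: →0(L), so W
n=8: →6(W), 7(W) — all W, so L
n=9: →8(L), so W
n=10: →8(L), so W
n=11: →0(L), so W
n=12: →4(L), so W
n=13: →0(L), so W
n=14: →7(W), 12(W), 13(W) — all W, so L
n=15: →14(L), so W
n=16: →14(L), so W
n=17: →0(L), so W
L entries with 1 ≤ n ≤ 17 (n=0 is outside the asked range and is not counted): n = 4, 8, 14; that makes 3.

3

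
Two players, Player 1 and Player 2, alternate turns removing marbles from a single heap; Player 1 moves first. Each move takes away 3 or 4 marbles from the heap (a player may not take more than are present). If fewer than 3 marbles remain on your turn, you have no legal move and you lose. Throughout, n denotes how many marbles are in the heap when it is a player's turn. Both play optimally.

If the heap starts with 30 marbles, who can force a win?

Player 2 wins.

Label each position W (a win for the player to move) or L (a loss). A position with no legal move is L; any other position is W exactly when some move reaches an L, and L when every move reaches a W.
n=0: no move → L
n=1: no move → L
n=2: no move → L
n=3: can move to 0, which is L ⇒ W
n=4: can move to 1, which is L ⇒ W
n=5: can move to 2, which is L ⇒ W
n=6: can move to 2, which is L ⇒ W
n=7: moves to 4(W), 3(W); every one is W ⇒ L
n=8: moves to 5(W), 4(W); every one is W ⇒ L
n=9: moves to 6(W), 5(W); every one is W ⇒ L
n=10: can move to 7, which is L ⇒ W
n=11: can move to 8, which is L ⇒ W
n=12: can move to 9, which is L ⇒ W
n=13: can move to 9, which is L ⇒ W
n=14: moves to 11(W), 10(W); every one is W ⇒ L
n=15: moves to 12(W), 11(W); every one is W ⇒ L
n=16: moves to 13(W), 12(W); every one is W ⇒ L
n=17: can move to 14, which is L ⇒ W
n=18: can move to 15, which is L ⇒ W
n=19: can move to 16, which is L ⇒ W
n=20: can move to 16, which is L ⇒ W
n=21: moves to 18(W), 17(W); every one is W ⇒ L
n=22: moves to 19(W), 18(W); every one is W ⇒ L
n=23: moves to 20(W), 19(W); every one is W ⇒ L
n=24: can move to 21, which is L ⇒ W
n=25: can move to 22, which is L ⇒ W
n=26: can move to 23, which is L ⇒ W
n=27: can move to 23, which is L ⇒ W
n=28: moves to 25(W), 24(W); every one is W ⇒ L
n=29: moves to 26(W), 25(W); every one is W ⇒ L
n=30: moves to 27(W), 26(W); every one is W ⇒ L
The starting position 30 is L: whatever Player 1 does, the opponent receives a W position.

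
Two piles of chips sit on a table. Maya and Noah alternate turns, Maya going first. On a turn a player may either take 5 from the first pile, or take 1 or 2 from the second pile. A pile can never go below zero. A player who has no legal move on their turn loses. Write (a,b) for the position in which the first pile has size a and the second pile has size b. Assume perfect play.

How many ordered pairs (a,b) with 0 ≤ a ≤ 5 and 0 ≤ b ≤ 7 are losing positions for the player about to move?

18

Label each position W (a win for the player to move) or L (a loss). A position with no legal move is L; any other position is W exactly when some move reaches an L, and L when every move reaches a W.
Every move lowers a or b (never raises either), so fill the grid row by row in increasing a, and left to right within a row: each cell's successors are then already labelled.
      b=0  b=1  b=2  b=3  b=4  b=5  b=6  b=7
a=0:    L    W    W    L    W    W    L    W
a=1:    L    W    W    L    W    W    L    W
a=2:    L    W    W    L    W    W    L    W
a=3:    L    W    W    L    W    W    L    W
a=4:    L    W    W    L    W    W    L    W
a=5:    W    L    W    W    L    W    W    L
Cells with no legal move (terminal, hence L): (0,0), (1,0), (2,0), (3,0), (4,0).
The remaining L cells, each justified by listing all of its moves:
(0,3): only reaches (0,2)(W), (0,1)(W), all W → L
(0,6): only reaches (0,5)(W), (0,4)(W), all W → L
(1,3): only reaches (1,2)(W), (1,1)(W), all W → L
(1,6): only reaches (1,5)(W), (1,4)(W), all W → L
(2,3): only reaches (2,2)(W), (2,1)(W), all W → L
(2,6): only reaches (2,5)(W), (2,4)(W), all W → L
(3,3): only reaches (3,2)(W), (3,1)(W), all W → L
(3,6): only reaches (3,5)(W), (3,4)(W), all W → L
(4,3): only reaches (4,2)(W), (4,1)(W), all W → L
(4,6): only reaches (4,5)(W), (4,4)(W), all W → L
(5,1): only reaches (0,1)(W), (5,0)(W), all W → L
(5,4): only reaches (0,4)(W), (5,3)(W), (5,2)(W), all W → L
(5,7): only reaches (0,7)(W), (5,6)(W), (5,5)(W), all W → L
Every other cell has at least one move into one of the L cells above, so it is W.
L cells per row: a=0: 3, a=1: 3, a=2: 3, a=3: 3, a=4: 3, a=5: 3; total 18.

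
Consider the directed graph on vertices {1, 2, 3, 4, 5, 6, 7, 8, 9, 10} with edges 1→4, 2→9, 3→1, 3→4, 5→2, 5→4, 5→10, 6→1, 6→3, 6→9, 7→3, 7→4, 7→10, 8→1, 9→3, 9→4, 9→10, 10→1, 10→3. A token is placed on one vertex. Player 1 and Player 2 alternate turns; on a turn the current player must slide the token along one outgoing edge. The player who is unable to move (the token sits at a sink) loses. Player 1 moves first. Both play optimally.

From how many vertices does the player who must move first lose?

5

Label each position W (a win for the player to move) or L (a loss). A position with no legal move is L; any other position is W exactly when some move reaches an L, and L when every move reaches a W.
Every edge goes from a vertex to one that appears earlier in the order 4, 1, 3, 10, 9, 2, 7, 5, 6, 8, so processing vertices in that order labels each vertex after all of its successors.
4: no outgoing edge → L
1: reaches L-position 4 → W
3: reaches L-position 4 → W
10: only reaches 3(W), 1(W), all W → L
9: reaches L-position 10 → W
2: only reaches 9(W), which is W → L
7: reaches L-position 10 → W
5: reaches L-position 2 → W
6: only reaches 9(W), 3(W), 1(W), all W → L
8: only reaches 1(W), which is W → L
The L vertices are 2, 4, 6, 8, 10; that is 5 in all.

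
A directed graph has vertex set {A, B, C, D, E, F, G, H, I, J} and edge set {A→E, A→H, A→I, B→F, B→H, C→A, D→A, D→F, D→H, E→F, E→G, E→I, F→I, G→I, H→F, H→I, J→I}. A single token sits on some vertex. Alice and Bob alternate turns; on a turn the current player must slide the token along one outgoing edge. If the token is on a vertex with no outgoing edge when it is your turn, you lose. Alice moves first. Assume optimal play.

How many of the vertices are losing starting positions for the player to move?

4

Classify positions by backward induction: terminal positions (no move available) are L. From any other position, the mover wins iff some move reaches an L.
Every edge goes from a vertex to one that appears earlier in the order I, G, F, E, H, A, D, C, B, J, so processing vertices in that order labels each vertex after all of its successors.
I: no outgoing edge → L
G: can move to I, which is L ⇒ W
F: can move to I, which is L ⇒ W
E: can move to I, which is L ⇒ W
H: can move to I, which is L ⇒ W
A: can move to I, which is L ⇒ W
D: moves to A(W), H(W), F(W); every one is W ⇒ L
C: the only move is to A(W), a W ⇒ L
B: moves to H(W), F(W); every one is W ⇒ L
J: can move to I, which is L ⇒ W
The L vertices are B, C, D, I; that is 4 in all.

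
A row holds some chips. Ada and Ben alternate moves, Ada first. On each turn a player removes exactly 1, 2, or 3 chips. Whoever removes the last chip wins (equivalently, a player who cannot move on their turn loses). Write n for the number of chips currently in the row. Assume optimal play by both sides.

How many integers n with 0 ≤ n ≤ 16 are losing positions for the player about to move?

Positions with no move are L. A position that does have a move is losing for the player to move precisely when every available move leads to a winning position for the opponent. Fill in the labels:
n=0: no move → L
n=1: reaches L-position 0 → W
n=2: reaches L-position 0 → W
n=3: reaches L-position 0 → W
n=4: only reaches 3(W), 2(W), 1(W), all W → L
n=5: reaches L-position 4 → W
n=6: reaches L-position 4 → W
n=7: reaches L-position 4 → W
n=8: only reaches 7(W), 6(W), 5(W), all W → L
n=9: reaches L-position 8 → W
n=10: reaches L-position 8 → W
n=11: reaches L-position 8 → W
n=12: only reaches 11(W), 10(W), 9(W), all W → L
n=13: reaches L-position 12 → W
n=14: reaches L-position 12 → W
n=15: reaches L-position 12 → W
n=16: only reaches 15(W), 14(W), 13(W), all W → L
L entries with 0 ≤ n ≤ 16: n = 0, 4, 8, 12, 16; that makes 5.

5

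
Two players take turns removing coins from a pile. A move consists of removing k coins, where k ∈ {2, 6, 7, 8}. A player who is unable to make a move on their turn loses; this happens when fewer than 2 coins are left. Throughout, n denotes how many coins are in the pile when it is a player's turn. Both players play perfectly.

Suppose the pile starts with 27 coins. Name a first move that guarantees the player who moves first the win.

Build the W/L table. Terminal = L. A non-terminal position is W if it has a move to some L; otherwise it is L.
n=0: no move → L
n=1: no move → L
n=2: →0(L), so W
n=3: →1(L), so W
n=4: →2(W) only, which is W, so L
n=5: →3(W) only, which is W, so L
n=6: →4(L), so W
n=7: →5(L), so W
n=8: →1(L), so W
n=9: →1(L), so W
n=10: →4(L), so W
n=11: →5(L), so W
n=12: →5(L), so W
n=13: →5(L), so W
n=14: →12(W), 8(W), 7(W), 6(W) — all W, so L
n=15: →13(W), 9(W), 8(W), 7(W) — all W, so L
n=16: →14(L), so W
n=17: →15(L), so W
n=18: →16(W), 12(W), 11(W), 10(W) — all W, so L
n=19: →17(W), 13(W), 12(W), 11(W) — all W, so L
n=20: →18(L), so W
n=21: →19(L), so W
n=22: →15(L), so W
n=23: →15(L), so W
n=24: →18(L), so W
n=25: →19(L), so W
n=26: →19(L), so W
n=27: →19(L), so W
From 27, the L positions reachable in one move are: 19.

Remove 8, leaving 19.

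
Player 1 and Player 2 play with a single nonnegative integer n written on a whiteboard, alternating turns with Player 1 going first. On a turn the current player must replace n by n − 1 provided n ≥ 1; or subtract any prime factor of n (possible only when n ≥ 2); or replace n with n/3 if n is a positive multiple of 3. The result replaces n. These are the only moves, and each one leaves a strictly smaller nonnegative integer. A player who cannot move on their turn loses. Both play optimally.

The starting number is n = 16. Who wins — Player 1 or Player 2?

Player 1 wins.

Classify positions by backward induction: terminal positions (no move available) are L. From any other position, the mover wins iff some move reaches an L.
n=0: no move → L
n=1: →0(L), so W
n=2: →0(L), so W
n=3: →0(L), so W
n=4: →2(W), 3(W) — all W, so L
n=5: →0(L), so W
n=6: →4(L), so W
n=7: →0(L), so W
n=8: →6(W), 7(W) — all W, so L
n=9: →8(L), so W
n=10: →8(L), so W
n=11: →0(L), so W
n=12: →4(L), so W
n=13: →0(L), so W
n=14: →7(W), 12(W), 13(W) — all W, so L
n=15: →14(L), so W
n=16: →14(L), so W
From 16 Player 1 can move to 14, reaching an L position.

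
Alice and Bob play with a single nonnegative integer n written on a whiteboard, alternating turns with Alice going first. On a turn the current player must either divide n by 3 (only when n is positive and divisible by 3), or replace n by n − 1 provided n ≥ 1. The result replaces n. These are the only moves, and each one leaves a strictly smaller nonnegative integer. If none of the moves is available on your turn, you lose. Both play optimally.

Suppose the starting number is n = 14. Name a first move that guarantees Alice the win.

Compute win/loss labels from the base case upward. A position with no move is L. Any other position is W if it can reach an L in one move, else L.
n=0: no move → L
n=1: can move to 0, which is L ⇒ W
n=2: the only move is to 1(W), a W ⇒ L
n=3: can move to 2, which is L ⇒ W
n=4: the only move is to 3(W), a W ⇒ L
n=5: can move to 4, which is L ⇒ W
n=6: can move to 2, which is L ⇒ W
n=7: the only move is to 6(W), a W ⇒ L
n=8: can move to 7, which is L ⇒ W
n=9: moves to 3(W), 8(W); every one is W ⇒ L
n=10: can move to 9, which is L ⇒ W
n=11: the only move is to 10(W), a W ⇒ L
n=12: can move to 4, which is L ⇒ W
n=13: the only move is to 12(W), a W ⇒ L
n=14: can move to 13, which is L ⇒ W
From 14, the L positions reachable in one move are: 13.

Move to 13.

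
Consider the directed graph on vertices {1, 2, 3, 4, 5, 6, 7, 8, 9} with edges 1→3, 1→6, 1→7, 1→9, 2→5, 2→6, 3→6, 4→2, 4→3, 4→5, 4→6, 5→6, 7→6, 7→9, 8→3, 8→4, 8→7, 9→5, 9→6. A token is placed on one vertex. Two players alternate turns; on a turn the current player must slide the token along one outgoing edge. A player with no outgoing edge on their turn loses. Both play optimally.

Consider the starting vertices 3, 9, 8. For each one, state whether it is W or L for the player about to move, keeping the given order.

3: W, 9: W, 8: L

Build the W/L table. Terminal = L. A non-terminal position is W if it has a move to some L; otherwise it is L.
Every edge goes from a vertex to one that appears earlier in the order 6, 5, 2, 3, 9, 4, 7, 1, 8, so processing vertices in that order labels each vertex after all of its successors.
6: no outgoing edge → L
5: →6(L), so W
2: →6(L), so W
3: →6(L), so W
9: →6(L), so W
4: →6(L), so W
7: →6(L), so W
1: →6(L), so W
8: →7(W), 4(W), 3(W) — all W, so L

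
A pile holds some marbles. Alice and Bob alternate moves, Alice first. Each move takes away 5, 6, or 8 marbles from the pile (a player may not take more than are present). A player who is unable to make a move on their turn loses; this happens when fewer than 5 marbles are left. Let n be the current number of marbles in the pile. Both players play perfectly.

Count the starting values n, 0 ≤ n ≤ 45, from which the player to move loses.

20

Build the W/L table. Terminal = L. A non-terminal position is W if it has a move to some L; otherwise it is L.
n=0: no move → L
n=1: no move → L
n=2: no move → L
n=3: no move → L
n=4: no move → L
n=5: can move to 0, which is L ⇒ W
n=6: can move to 1, which is L ⇒ W
n=7: can move to 2, which is L ⇒ W
n=8: can move to 3, which is L ⇒ W
n=9: can move to 4, which is L ⇒ W
n=10: can move to 4, which is L ⇒ W
n=11: can move to 3, which is L ⇒ W
n=12: can move to 4, which is L ⇒ W
n=13: moves to 8(W), 7(W), 5(W); every one is W ⇒ L
n=14: moves to 9(W), 8(W), 6(W); every one is W ⇒ L
n=15: moves to 10(W), 9(W), 7(W); every one is W ⇒ L
n=16: moves to 11(W), 10(W), 8(W); every one is W ⇒ L
n=17: moves to 12(W), 11(W), 9(W); every one is W ⇒ L
n=18: can move to 13, which is L ⇒ W
n=19: can move to 14, which is L ⇒ W
n=20: can move to 15, which is L ⇒ W
n=21: can move to 16, which is L ⇒ W
n=22: can move to 17, which is L ⇒ W
n=23: can move to 17, which is L ⇒ W
n=24: can move to 16, which is L ⇒ W
n=25: can move to 17, which is L ⇒ W
n=26: moves to 21(W), 20(W), 18(W); every one is W ⇒ L
n=27: moves to 22(W), 21(W), 19(W); every one is W ⇒ L
n=28: moves to 23(W), 22(W), 20(W); every one is W ⇒ L
n=29: moves to 24(W), 23(W), 21(W); every one is W ⇒ L
n=30: moves to 25(W), 24(W), 22(W); every one is W ⇒ L
n=31: can move to 26, which is L ⇒ W
n=32: can move to 27, which is L ⇒ W
n=33: can move to 28, which is L ⇒ W
n=34: can move to 29, which is L ⇒ W
n=35: can move to 30, which is L ⇒ W
n=36: can move to 30, which is L ⇒ W
n=37: can move to 29, which is L ⇒ W
n=38: can move to 30, which is L ⇒ W
n=39: moves to 34(W), 33(W), 31(W); every one is W ⇒ L
n=40: moves to 35(W), 34(W), 32(W); every one is W ⇒ L
n=41: moves to 36(W), 35(W), 33(W); every one is W ⇒ L
n=42: moves to 37(W), 36(W), 34(W); every one is W ⇒ L
n=43: moves to 38(W), 37(W), 35(W); every one is W ⇒ L
n=44: can move to 39, which is L ⇒ W
n=45: can move to 40, which is L ⇒ W
L entries with 0 ≤ n ≤ 45: n = 0, 1, 2, 3, 4, 13, 14, 15, 16, 17, 26, 27, 28, 29, 30, 39, 40, 41, 42, 43; that makes 20.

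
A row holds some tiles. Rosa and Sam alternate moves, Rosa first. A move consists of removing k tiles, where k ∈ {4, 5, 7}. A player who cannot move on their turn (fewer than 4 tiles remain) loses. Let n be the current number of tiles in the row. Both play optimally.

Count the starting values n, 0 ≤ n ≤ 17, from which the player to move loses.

8

Classify positions by backward induction: terminal positions (no move available) are L. From any other position, the mover wins iff some move reaches an L.
n=0: no move → L
n=1: no move → L
n=2: no move → L
n=3: no move → L
n=4: reaches L-position 0 → W
n=5: reaches L-position 1 → W
n=6: reaches L-position 2 → W
n=7: reaches L-position 3 → W
n=8: reaches L-position 3 → W
n=9: reaches L-position 2 → W
n=10: reaches L-position 3 → W
n=11: only reaches 7(W), 6(W), 4(W), all W → L
n=12: only reaches 8(W), 7(W), 5(W), all W → L
n=13: only reaches 9(W), 8(W), 6(W), all W → L
n=14: only reaches 10(W), 9(W), 7(W), all W → L
n=15: reaches L-position 11 → W
n=16: reaches L-position 12 → W
n=17: reaches L-position 13 → W
L entries with 0 ≤ n ≤ 17: n = 0, 1, 2, 3, 11, 12, 13, 14; that makes 8.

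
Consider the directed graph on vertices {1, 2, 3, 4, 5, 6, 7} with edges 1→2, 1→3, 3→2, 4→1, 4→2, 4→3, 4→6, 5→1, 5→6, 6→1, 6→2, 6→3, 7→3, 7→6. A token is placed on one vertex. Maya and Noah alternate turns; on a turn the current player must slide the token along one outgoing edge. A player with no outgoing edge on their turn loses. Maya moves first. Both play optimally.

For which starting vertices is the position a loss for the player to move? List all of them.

2, 5, 7

Positions with no move are L. A position that does have a move is losing for the player to move precisely when every available move leads to a winning position for the opponent. Fill in the labels:
Every edge goes from a vertex to one that appears earlier in the order 2, 3, 1, 6, 5, 4, 7, so processing vertices in that order labels each vertex after all of its successors.
2: no outgoing edge → L
3: W (go to 2, an L position)
1: W (go to 2, an L position)
6: W (go to 2, an L position)
5: L (options 6(W), 1(W) are all W)
4: W (go to 2, an L position)
7: L (options 6(W), 3(W) are all W)
Reading off the rows marked L gives the requested list; there are 3 such vertices.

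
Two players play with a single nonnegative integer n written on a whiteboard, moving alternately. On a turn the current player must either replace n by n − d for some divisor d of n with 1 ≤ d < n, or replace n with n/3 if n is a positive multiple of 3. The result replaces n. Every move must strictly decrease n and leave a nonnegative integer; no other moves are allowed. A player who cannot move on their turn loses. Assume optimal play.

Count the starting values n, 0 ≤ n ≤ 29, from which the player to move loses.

13

Classify positions by backward induction: terminal positions (no move available) are L. From any other position, the mover wins iff some move reaches an L.
n=0: no move → L
n=1: no move → L
n=2: →1(L), so W
n=3: →1(L), so W
n=4: →2(W), 3(W) — all W, so L
n=5: →4(L), so W
n=6: →4(L), so W
n=7: →6(W) only, which is W, so L
n=8: →4(L), so W
n=9: →3(W), 6(W), 8(W) — all W, so L
n=10: →9(L), so W
n=11: →10(W) only, which is W, so L
n=12: →4(L), so W
n=13: →12(W) only, which is W, so L
n=14: →7(L), so W
n=15: →5(W), 10(W), 12(W), 14(W) — all W, so L
n=16: →15(L), so W
n=17: →16(W) only, which is W, so L
n=18: →9(L), so W
n=19: →18(W) only, which is W, so L
n=20: →15(L), so W
n=21: →7(L), so W
n=22: →11(L), so W
n=23: →22(W) only, which is W, so L
n=24: →23(L), so W
n=25: →20(W), 24(W) — all W, so L
n=26: →13(L), so W
n=27: →9(L), so W
n=28: →14(W), 21(W), 24(W), 26(W), 27(W) — all W, so L
n=29: →28(L), so W
L entries with 0 ≤ n ≤ 29: n = 0, 1, 4, 7, 9, 11, 13, 15, 17, 19, 23, 25, 28; that makes 13.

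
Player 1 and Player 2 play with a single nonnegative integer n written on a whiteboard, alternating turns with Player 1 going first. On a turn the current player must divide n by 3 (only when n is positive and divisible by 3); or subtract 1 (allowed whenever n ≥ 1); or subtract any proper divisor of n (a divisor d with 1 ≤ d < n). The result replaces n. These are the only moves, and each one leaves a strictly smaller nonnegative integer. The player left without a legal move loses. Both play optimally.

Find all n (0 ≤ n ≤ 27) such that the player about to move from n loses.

Classify positions by backward induction: terminal positions (no move available) are L. From any other position, the mover wins iff some move reaches an L.
n=0: no move → L
n=1: W (go to 0, an L position)
n=2: L (sole option 1(W) is W)
n=3: W (go to 2, an L position)
n=4: W (go to 2, an L position)
n=5: L (sole option 4(W) is W)
n=6: W (go to 2, an L position)
n=7: L (sole option 6(W) is W)
n=8: W (go to 7, an L position)
n=9: L (options 3(W), 6(W), 8(W) are all W)
n=10: W (go to 5, an L position)
n=11: L (sole option 10(W) is W)
n=12: W (go to 9, an L position)
n=13: L (sole option 12(W) is W)
n=14: W (go to 7, an L position)
n=15: W (go to 5, an L position)
n=16: L (options 8(W), 12(W), 14(W), 15(W) are all W)
n=17: W (go to 16, an L position)
n=18: W (go to 9, an L position)
n=19: L (sole option 18(W) is W)
n=20: W (go to 16, an L position)
n=21: W (go to 7, an L position)
n=22: W (go to 11, an L position)
n=23: L (sole option 22(W) is W)
n=24: W (go to 16, an L position)
n=25: L (options 20(W), 24(W) are all W)
n=26: W (go to 13, an L position)
n=27: W (go to 9, an L position)
Reading off the rows marked L gives the requested list; there are 11 such values of n.

0, 2, 5, 7, 9, 11, 13, 16, 19, 23, 25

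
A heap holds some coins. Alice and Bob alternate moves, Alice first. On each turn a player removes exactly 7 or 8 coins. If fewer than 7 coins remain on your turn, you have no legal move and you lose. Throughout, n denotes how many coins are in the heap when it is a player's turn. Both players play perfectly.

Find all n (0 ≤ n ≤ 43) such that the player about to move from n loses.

Build the W/L table. Terminal = L. A non-terminal position is W if it has a move to some L; otherwise it is L.
n=0: no move → L
n=1: no move → L
n=2: no move → L
n=3: no move → L
n=4: no move → L
n=5: no move → L
n=6: no move → L
n=7: reaches L-position 0 → W
n=8: reaches L-position 1 → W
n=9: reaches L-position 2 → W
n=10: reaches L-position 3 → W
n=11: reaches L-position 4 → W
n=12: reaches L-position 5 → W
n=13: reaches L-position 6 → W
n=14: reaches L-position 6 → W
n=15: only reaches 8(W), 7(W), all W → L
n=16: only reaches 9(W), 8(W), all W → L
n=17: only reaches 10(W), 9(W), all W → L
n=18: only reaches 11(W), 10(W), all W → L
n=19: only reaches 12(W), 11(W), all W → L
n=20: only reaches 13(W), 12(W), all W → L
n=21: only reaches 14(W), 13(W), all W → L
n=22: reaches L-position 15 → W
n=23: reaches L-position 16 → W
n=24: reaches L-position 17 → W
n=25: reaches L-position 18 → W
n=26: reaches L-position 19 → W
n=27: reaches L-position 20 → W
n=28: reaches L-position 21 → W
n=29: reaches L-position 21 → W
n=30: only reaches 23(W), 22(W), all W → L
n=31: only reaches 24(W), 23(W), all W → L
n=32: only reaches 25(W), 24(W), all W → L
n=33: only reaches 26(W), 25(W), all W → L
n=34: only reaches 27(W), 26(W), all W → L
n=35: only reaches 28(W), 27(W), all W → L
n=36: only reaches 29(W), 28(W), all W → L
n=37: reaches L-position 30 → W
n=38: reaches L-position 31 → W
n=39: reaches L-position 32 → W
n=40: reaches L-position 33 → W
n=41: reaches L-position 34 → W
n=42: reaches L-position 35 → W
n=43: reaches L-position 36 → W
The losing starting values of n are exactly the entries labelled L in this table (21 of them).

0, 1, 2, 3, 4, 5, 6, 15, 16, 17, 18, 19, 20, 21, 30, 31, 32, 33, 34, 35, 36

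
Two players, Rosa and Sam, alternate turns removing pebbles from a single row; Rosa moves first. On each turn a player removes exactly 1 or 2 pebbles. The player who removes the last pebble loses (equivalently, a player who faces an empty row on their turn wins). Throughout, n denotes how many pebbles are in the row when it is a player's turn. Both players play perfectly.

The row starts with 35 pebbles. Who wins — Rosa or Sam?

Label each position W (a win for the player to move) or L (a loss). A position with no legal move is W; any other position is W exactly when some move reaches an L, and L when every move reaches a W.
n=0: no move; the opponent has just taken the last pebble and therefore loses → W
n=1: only reaches 0(W), which is W → L
n=2: reaches L-position 1 → W
n=3: reaches L-position 1 → W
n=4: only reaches 3(W), 2(W), all W → L
n=5: reaches L-position 4 → W
n=6: reaches L-position 4 → W
n=7: only reaches 6(W), 5(W), all W → L
n=8: reaches L-position 7 → W
n=9: reaches L-position 7 → W
n=10: only reaches 9(W), 8(W), all W → L
n=11: reaches L-position 10 → W
n=12: reaches L-position 10 → W
n=13: only reaches 12(W), 11(W), all W → L
n=14: reaches L-position 13 → W
n=15: reaches L-position 13 → W
n=16: only reaches 15(W), 14(W), all W → L
n=17: reaches L-position 16 → W
n=18: reaches L-position 16 → W
n=19: only reaches 18(W), 17(W), all W → L
n=20: reaches L-position 19 → W
n=21: reaches L-position 19 → W
n=22: only reaches 21(W), 20(W), all W → L
n=23: reaches L-position 22 → W
n=24: reaches L-position 22 → W
n=25: only reaches 24(W), 23(W), all W → L
n=26: reaches L-position 25 → W
n=27: reaches L-position 25 → W
n=28: only reaches 27(W), 26(W), all W → L
n=29: reaches L-position 28 → W
n=30: reaches L-position 28 → W
n=31: only reaches 30(W), 29(W), all W → L
n=32: reaches L-position 31 → W
n=33: reaches L-position 31 → W
n=34: only reaches 33(W), 32(W), all W → L
n=35: reaches L-position 34 → W
The starting position 35 is W: Rosa should remove 1, leaving 34, handing over an L position.

Rosa wins.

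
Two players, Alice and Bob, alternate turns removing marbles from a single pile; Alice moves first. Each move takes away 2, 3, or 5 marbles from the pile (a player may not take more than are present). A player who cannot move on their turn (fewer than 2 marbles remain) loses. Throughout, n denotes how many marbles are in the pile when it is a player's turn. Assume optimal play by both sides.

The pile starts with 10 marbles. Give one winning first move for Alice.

Classify positions by backward induction: terminal positions (no move available) are L. From any other position, the mover wins iff some move reaches an L.
n=0: no move → L
n=1: no move → L
n=2: reaches L-position 0 → W
n=3: reaches L-position 1 → W
n=4: reaches L-position 1 → W
n=5: reaches L-position 0 → W
n=6: reaches L-position 1 → W
n=7: only reaches 5(W), 4(W), 2(W), all W → L
n=8: only reaches 6(W), 5(W), 3(W), all W → L
n=9: reaches L-position 7 → W
n=10: reaches L-position 8 → W
From 10, the L positions reachable in one move are: 8, 7. Any move reaching one of these is winning.

Remove 2, leaving 8.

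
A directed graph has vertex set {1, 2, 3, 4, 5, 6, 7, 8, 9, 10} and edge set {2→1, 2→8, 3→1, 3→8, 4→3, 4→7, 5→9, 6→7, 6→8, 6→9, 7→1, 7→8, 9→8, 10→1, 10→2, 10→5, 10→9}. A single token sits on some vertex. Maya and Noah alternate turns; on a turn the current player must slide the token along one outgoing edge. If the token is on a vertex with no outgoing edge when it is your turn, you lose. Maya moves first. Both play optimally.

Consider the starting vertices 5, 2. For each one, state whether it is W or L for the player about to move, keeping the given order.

5: L, 2: W

Work bottom-up. With no move the player to move loses. Otherwise the position is W if at least one move leads to an L position for the opponent, and L if every move leads to a W.
Every edge goes from a vertex to one that appears earlier in the order 8, 1, 7, 9, 6, 3, 2, 5, 4, 10, so processing vertices in that order labels each vertex after all of its successors.
8: no outgoing edge → L
1: no outgoing edge → L
7: can move to 1, which is L ⇒ W
9: can move to 8, which is L ⇒ W
6: can move to 8, which is L ⇒ W
3: can move to 1, which is L ⇒ W
2: can move to 1, which is L ⇒ W
5: the only move is to 9(W), a W ⇒ L
4: moves to 3(W), 7(W); every one is W ⇒ L
10: can move to 5, which is L ⇒ W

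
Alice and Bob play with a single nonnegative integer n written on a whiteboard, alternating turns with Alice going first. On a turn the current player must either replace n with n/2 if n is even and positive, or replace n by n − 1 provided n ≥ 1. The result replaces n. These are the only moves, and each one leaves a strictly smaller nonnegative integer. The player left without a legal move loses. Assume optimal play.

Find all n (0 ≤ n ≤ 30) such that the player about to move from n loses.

Label each position W (a win for the player to move) or L (a loss). A position with no legal move is L; any other position is W exactly when some move reaches an L, and L when every move reaches a W.
n=0: no move → L
n=1: W (go to 0, an L position)
n=2: L (sole option 1(W) is W)
n=3: W (go to 2, an L position)
n=4: W (go to 2, an L position)
n=5: L (sole option 4(W) is W)
n=6: W (go to 5, an L position)
n=7: L (sole option 6(W) is W)
n=8: W (go to 7, an L position)
n=9: L (sole option 8(W) is W)
n=10: W (go to 5, an L position)
n=11: L (sole option 10(W) is W)
n=12: W (go to 11, an L position)
n=13: L (sole option 12(W) is W)
n=14: W (go to 7, an L position)
n=15: L (sole option 14(W) is W)
n=16: W (go to 15, an L position)
n=17: L (sole option 16(W) is W)
n=18: W (go to 9, an L position)
n=19: L (sole option 18(W) is W)
n=20: W (go to 19, an L position)
n=21: L (sole option 20(W) is W)
n=22: W (go to 11, an L position)
n=23: L (sole option 22(W) is W)
n=24: W (go to 23, an L position)
n=25: L (sole option 24(W) is W)
n=26: W (go to 13, an L position)
n=27: L (sole option 26(W) is W)
n=28: W (go to 27, an L position)
n=29: L (sole option 28(W) is W)
n=30: W (go to 15, an L position)
Reading off the rows marked L gives the requested list; there are 15 such values of n.

0, 2, 5, 7, 9, 11, 13, 15, 17, 19, 21, 23, 25, 27, 29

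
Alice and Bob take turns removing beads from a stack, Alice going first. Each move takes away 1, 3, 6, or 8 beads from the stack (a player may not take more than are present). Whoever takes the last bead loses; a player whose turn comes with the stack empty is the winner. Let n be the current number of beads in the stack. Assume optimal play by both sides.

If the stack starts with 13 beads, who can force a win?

Positions with no move are W. A position that does have a move is losing for the player to move precisely when every available move leads to a winning position for the opponent. Fill in the labels:
n=0: no move; the opponent has just taken the last bead and therefore loses → W
n=1: only reaches 0(W), which is W → L
n=2: reaches L-position 1 → W
n=3: only reaches 2(W), 0(W), all W → L
n=4: reaches L-position 3 → W
n=5: only reaches 4(W), 2(W), all W → L
n=6: reaches L-position 5 → W
n=7: reaches L-position 1 → W
n=8: reaches L-position 5 → W
n=9: reaches L-position 3 → W
n=10: only reaches 9(W), 7(W), 4(W), 2(W), all W → L
n=11: reaches L-position 10 → W
n=12: only reaches 11(W), 9(W), 6(W), 4(W), all W → L
n=13: reaches L-position 12 → W
The starting position 13 is W: Alice should remove 1, leaving 12, handing over an L position.

Alice wins.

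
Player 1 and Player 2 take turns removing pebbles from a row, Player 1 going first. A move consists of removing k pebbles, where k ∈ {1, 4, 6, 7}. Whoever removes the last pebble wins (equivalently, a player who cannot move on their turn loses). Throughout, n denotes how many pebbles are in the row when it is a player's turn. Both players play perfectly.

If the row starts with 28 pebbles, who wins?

Player 2 wins.

Compute win/loss labels from the base case upward. A position with no move is L. Any other position is W if it can reach an L in one move, else L.
n=0: no move → L
n=1: →0(L), so W
n=2: →1(W) only, which is W, so L
n=3: →2(L), so W
n=4: →0(L), so W
n=5: →4(W), 1(W) — all W, so L
n=6: →5(L), so W
n=7: →0(L), so W
n=8: →2(L), so W
n=9: →5(L), so W
n=10: →9(W), 6(W), 4(W), 3(W) — all W, so L
n=11: →10(L), so W
n=12: →5(L), so W
n=13: →12(W), 9(W), 7(W), 6(W) — all W, so L
n=14: →13(L), so W
n=15: →14(W), 11(W), 9(W), 8(W) — all W, so L
n=16: →15(L), so W
n=17: →13(L), so W
n=18: →17(W), 14(W), 12(W), 11(W) — all W, so L
n=19: →18(L), so W
n=20: →13(L), so W
n=21: →15(L), so W
n=22: →18(L), so W
n=23: →22(W), 19(W), 17(W), 16(W) — all W, so L
n=24: →23(L), so W
n=25: →18(L), so W
n=26: →25(W), 22(W), 20(W), 19(W) — all W, so L
n=27: →26(L), so W
n=28: →27(W), 24(W), 22(W), 21(W) — all W, so L
Every move from 28 reaches a W position, so the mover loses.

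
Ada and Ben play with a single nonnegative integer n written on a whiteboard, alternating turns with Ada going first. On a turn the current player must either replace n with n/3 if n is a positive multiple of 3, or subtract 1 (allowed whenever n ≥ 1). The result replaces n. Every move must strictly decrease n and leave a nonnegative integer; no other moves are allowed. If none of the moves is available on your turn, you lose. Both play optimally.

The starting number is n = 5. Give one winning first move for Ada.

Move to 4.

Compute win/loss labels from the base case upward. A position with no move is L. Any other position is W if it can reach an L in one move, else L.
n=0: no move → L
n=1: W (go to 0, an L position)
n=2: L (sole option 1(W) is W)
n=3: W (go to 2, an L position)
n=4: L (sole option 3(W) is W)
n=5: W (go to 4, an L position)
From 5, the L positions reachable in one move are: 4.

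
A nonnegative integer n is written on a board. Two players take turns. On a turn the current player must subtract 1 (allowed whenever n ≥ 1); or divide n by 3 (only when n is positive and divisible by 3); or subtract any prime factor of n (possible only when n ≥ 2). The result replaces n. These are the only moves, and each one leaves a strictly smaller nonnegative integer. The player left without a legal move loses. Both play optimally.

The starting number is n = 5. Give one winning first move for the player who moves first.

Move to 0.

Build the W/L table. Terminal = L. A non-terminal position is W if it has a move to some L; otherwise it is L.
n=0: no move → L
n=1: reaches L-position 0 → W
n=2: reaches L-position 0 → W
n=3: reaches L-position 0 → W
n=4: only reaches 2(W), 3(W), all W → L
n=5: reaches L-position 0 → W
From 5, the L positions reachable in one move are: 0, 4. Any move reaching one of these is winning.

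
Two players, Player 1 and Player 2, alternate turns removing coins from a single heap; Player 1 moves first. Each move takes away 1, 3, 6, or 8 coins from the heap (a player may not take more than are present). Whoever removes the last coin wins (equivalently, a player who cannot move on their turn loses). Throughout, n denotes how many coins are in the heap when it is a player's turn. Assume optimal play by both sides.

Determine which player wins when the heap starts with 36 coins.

Player 2 wins.

Label each position W (a win for the player to move) or L (a loss). A position with no legal move is L; any other position is W exactly when some move reaches an L, and L when every move reaches a W.
n=0: no move → L
n=1: →0(L), so W
n=2: →1(W) only, which is W, so L
n=3: →2(L), so W
n=4: →3(W), 1(W) — all W, so L
n=5: →4(L), so W
n=6: →0(L), so W
n=7: →4(L), so W
n=8: →2(L), so W
n=9: →8(W), 6(W), 3(W), 1(W) — all W, so L
n=10: →9(L), so W
n=11: →10(W), 8(W), 5(W), 3(W) — all W, so L
n=12: →11(L), so W
n=13: →12(W), 10(W), 7(W), 5(W) — all W, so L
n=14: →13(L), so W
n=15: →9(L), so W
n=16: →13(L), so W
n=17: →11(L), so W
n=18: →17(W), 15(W), 12(W), 10(W) — all W, so L
n=19: →18(L), so W
n=20: →19(W), 17(W), 14(W), 12(W) — all W, so L
n=21: →20(L), so W
n=22: →21(W), 19(W), 16(W), 14(W) — all W, so L
n=23: →22(L), so W
n=24: →18(L), so W
n=25: →22(L), so W
n=26: →20(L), so W
n=27: →26(W), 24(W), 21(W), 19(W) — all W, so L
n=28: →27(L), so W
n=29: →28(W), 26(W), 23(W), 21(W) — all W, so L
n=30: →29(L), so W
n=31: →30(W), 28(W), 25(W), 23(W) — all W, so L
n=32: →31(L), so W
n=33: →27(L), so W
n=34: →31(L), so W
n=35: →29(L), so W
n=36: →35(W), 33(W), 30(W), 28(W) — all W, so L
Every move from 36 reaches a W position, so the mover loses.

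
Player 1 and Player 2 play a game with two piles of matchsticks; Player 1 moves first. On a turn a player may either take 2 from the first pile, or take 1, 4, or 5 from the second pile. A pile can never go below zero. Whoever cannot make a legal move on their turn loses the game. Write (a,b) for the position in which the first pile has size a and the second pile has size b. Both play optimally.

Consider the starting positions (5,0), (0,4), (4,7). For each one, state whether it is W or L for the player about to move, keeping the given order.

(5,0): L, (0,4): W, (4,7): W

Build the W/L table. Terminal = L. A non-terminal position is W if it has a move to some L; otherwise it is L.
No move ever increases a pile, so every position that can arise here has a ≤ 5 and b ≤ 7; it is enough to label the cells with 0 ≤ a ≤ 5 and 0 ≤ b ≤ 7.
Every move lowers a or b (never raises either), so fill the grid row by row in increasing a, and left to right within a row: each cell's successors are then already labelled.
      b=0  b=1  b=2  b=3  b=4  b=5  b=6  b=7
a=0:    L    W    L    W    W    W    W    W
a=1:    L    W    L    W    W    W    W    W
a=2:    W    L    W    L    W    W    W    W
a=3:    W    L    W    L    W    W    W    W
a=4:    L    W    L    W    W    W    W    W
a=5:    L    W    L    W    W    W    W    W
Cells with no legal move (terminal, hence L): (0,0), (1,0).
The remaining L cells, each justified by listing all of its moves:
(0,2): the only move is to (0,1)(W), a W ⇒ L
(1,2): the only move is to (1,1)(W), a W ⇒ L
(2,1): moves to (0,1)(W), (2,0)(W); every one is W ⇒ L
(2,3): moves to (0,3)(W), (2,2)(W); every one is W ⇒ L
(3,1): moves to (1,1)(W), (3,0)(W); every one is W ⇒ L
(3,3): moves to (1,3)(W), (3,2)(W); every one is W ⇒ L
(4,0): the only move is to (2,0)(W), a W ⇒ L
(4,2): moves to (2,2)(W), (4,1)(W); every one is W ⇒ L
(5,0): the only move is to (3,0)(W), a W ⇒ L
(5,2): moves to (3,2)(W), (5,1)(W); every one is W ⇒ L
Every other cell has at least one move into one of the L cells above, so it is W.
(5,0): one of the L cells justified above, so L
(0,4): the move to (0,0) reaches an L cell, so W
(4,7): the move to (4,2) reaches an L cell, so W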